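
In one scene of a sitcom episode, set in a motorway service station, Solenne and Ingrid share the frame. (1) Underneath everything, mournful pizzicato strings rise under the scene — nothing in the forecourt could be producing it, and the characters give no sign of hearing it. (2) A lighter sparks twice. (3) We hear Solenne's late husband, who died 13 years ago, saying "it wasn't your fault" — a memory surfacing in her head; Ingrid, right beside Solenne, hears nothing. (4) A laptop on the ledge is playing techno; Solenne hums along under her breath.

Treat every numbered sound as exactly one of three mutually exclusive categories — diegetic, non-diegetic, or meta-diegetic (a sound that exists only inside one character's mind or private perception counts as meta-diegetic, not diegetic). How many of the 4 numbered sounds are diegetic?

2

Sound (1): nothing in the forecourt produces it and the characters don't hear it — pure soundtrack, so non-diegetic.
(2) is diegetic: the sound comes from a lighter physically present in the location.
(3) it's Solenne's recollection rendered as sound; the other character can't hear it → meta-diegetic.
Sound (4): the music comes from an on-screen device that Solenne responds to, so diegetic.
Diegetic: (2), (4) — that's 2.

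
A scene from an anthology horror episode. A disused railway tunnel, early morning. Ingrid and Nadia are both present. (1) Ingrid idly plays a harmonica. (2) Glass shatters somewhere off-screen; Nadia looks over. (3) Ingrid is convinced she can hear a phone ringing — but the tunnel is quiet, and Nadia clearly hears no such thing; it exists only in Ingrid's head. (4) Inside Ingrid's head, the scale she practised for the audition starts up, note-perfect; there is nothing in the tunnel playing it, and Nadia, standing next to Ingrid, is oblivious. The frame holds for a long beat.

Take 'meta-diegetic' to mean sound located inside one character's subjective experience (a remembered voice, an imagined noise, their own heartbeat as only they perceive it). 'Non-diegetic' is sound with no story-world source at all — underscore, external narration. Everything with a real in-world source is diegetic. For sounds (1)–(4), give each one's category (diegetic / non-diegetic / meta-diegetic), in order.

diegetic, diegetic, meta-diegetic, meta-diegetic

Sound (1): Ingrid is producing the music live, in the story world, so diegetic.
Sound (2): the sound comes from glass physically present in the location, so diegetic.
(3) the sound is imagined by Ingrid; nothing in the story world is producing it and Nadia can't hear it → meta-diegetic.
Sound (4): it lives in Ingrid's subjectivity, not in the tunnel, so meta-diegetic.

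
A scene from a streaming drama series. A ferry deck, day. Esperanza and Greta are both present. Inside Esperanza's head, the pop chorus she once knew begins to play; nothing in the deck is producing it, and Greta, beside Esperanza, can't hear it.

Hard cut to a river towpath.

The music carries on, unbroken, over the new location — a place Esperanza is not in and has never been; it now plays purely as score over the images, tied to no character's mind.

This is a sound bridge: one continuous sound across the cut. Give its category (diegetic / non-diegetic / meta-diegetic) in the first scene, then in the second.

Scene one: the music exists only inside Esperanza's mind; Greta can't hear it → meta-diegetic.
Scene two: it's detached from Esperanza entirely and plays over unrelated images with no in-world source — conventional underscore → non-diegetic.

meta-diegetic, non-diegetic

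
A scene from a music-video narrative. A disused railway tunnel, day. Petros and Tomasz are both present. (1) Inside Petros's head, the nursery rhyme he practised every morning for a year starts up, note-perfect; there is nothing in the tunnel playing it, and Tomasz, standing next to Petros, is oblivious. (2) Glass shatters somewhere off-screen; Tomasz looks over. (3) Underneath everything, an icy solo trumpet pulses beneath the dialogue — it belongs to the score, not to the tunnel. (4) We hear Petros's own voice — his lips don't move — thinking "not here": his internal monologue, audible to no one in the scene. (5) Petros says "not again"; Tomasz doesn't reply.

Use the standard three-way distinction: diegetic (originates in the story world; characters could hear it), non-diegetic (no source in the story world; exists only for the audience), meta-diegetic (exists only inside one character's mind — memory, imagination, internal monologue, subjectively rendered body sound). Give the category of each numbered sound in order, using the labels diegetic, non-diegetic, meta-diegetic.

meta-diegetic, diegetic, non-diegetic, meta-diegetic, diegetic

(1) is meta-diegetic: the music is a memory playing inside Petros's mind alone; no real-world source, Tomasz can't hear it.
(2) is diegetic: glass is a real object/event in the scene's world.
(3) nothing in the tunnel produces it and the characters don't hear it — pure soundtrack → non-diegetic.
Sound (4): Petros's thought-voice: a private mental sound no other character can hear, so meta-diegetic.
(5) on-screen dialogue — Petros speaks and Tomasz is there to hear → diegetic.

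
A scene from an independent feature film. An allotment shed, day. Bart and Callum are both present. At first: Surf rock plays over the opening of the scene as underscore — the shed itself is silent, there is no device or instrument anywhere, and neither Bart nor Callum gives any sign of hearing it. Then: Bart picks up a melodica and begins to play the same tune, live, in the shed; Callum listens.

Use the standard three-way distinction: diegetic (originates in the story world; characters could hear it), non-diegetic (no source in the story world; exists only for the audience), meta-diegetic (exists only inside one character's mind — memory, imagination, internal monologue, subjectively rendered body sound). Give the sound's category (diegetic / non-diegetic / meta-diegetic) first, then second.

non-diegetic, diegetic

First: no in-world source exists and no character can hear it — underscore → non-diegetic.
Second: a melodica is now a real source in the story world and the characters hear it → diegetic.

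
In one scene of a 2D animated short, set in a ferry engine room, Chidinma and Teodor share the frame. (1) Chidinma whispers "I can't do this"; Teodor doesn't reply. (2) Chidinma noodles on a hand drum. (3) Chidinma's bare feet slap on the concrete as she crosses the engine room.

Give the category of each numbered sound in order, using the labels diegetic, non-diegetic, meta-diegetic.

diegetic, diegetic, diegetic

(1) is diegetic: Chidinma is a character speaking aloud in the scene.
(2) Chidinma is producing the music live, in the story world → diegetic.
Sound (3): a character's body making contact with the set — an in-world sound, so diegetic.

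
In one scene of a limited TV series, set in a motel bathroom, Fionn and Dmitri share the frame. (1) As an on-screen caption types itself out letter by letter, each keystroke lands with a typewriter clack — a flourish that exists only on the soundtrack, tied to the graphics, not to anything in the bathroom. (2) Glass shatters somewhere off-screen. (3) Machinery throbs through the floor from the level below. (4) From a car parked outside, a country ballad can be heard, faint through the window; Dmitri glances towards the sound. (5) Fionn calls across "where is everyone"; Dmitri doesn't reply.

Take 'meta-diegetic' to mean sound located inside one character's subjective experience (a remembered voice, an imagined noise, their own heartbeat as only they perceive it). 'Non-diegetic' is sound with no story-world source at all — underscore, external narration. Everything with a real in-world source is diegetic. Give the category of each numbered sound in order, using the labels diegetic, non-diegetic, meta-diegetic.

non-diegetic, diegetic, diegetic, diegetic, diegetic

(1) is non-diegetic: it accompanies on-screen graphics, not anything inside the story world.
Sound (2): glass is a real object/event in the scene's world, so diegetic.
(3) is diegetic: ambient/room sound belonging to the story's physical space.
(4) it's coming from a car parked outside — a location within the story world — and Dmitri reacts → diegetic.
(5) spoken by a character present in the story world → diegetic.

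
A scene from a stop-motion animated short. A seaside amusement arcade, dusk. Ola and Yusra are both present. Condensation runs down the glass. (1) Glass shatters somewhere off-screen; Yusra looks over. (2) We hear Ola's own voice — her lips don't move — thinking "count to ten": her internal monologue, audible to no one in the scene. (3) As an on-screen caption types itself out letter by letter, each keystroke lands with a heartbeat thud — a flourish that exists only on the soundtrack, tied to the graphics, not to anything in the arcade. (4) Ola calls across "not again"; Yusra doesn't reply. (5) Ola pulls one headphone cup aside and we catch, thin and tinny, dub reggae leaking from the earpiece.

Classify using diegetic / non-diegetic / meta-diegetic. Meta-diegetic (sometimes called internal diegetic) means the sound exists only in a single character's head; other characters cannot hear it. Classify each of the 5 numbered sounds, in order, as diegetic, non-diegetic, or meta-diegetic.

diegetic, meta-diegetic, non-diegetic, diegetic, diegetic

(1) is diegetic: the sound comes from glass physically present in the location.
Sound (2): it's Ola's unspoken thought, heard only by the audience via her subjectivity, so meta-diegetic.
(3) is non-diegetic: sound married to a title/caption — outside the diegesis by definition.
Sound (4): spoken by a character present in the story world, so diegetic.
(5) is diegetic: the headphones are an on-screen source.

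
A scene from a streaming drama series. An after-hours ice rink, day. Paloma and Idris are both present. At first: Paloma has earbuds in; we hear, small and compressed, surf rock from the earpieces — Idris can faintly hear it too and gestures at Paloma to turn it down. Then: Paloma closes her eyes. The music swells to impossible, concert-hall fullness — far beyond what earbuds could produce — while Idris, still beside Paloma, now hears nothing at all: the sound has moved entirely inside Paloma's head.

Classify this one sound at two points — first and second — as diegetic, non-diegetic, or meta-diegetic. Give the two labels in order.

diegetic, meta-diegetic

First: the earbuds are a physical source both characters can hear → diegetic.
Second: the music now exists only as Paloma's subjective experience; Idris can no longer hear it → meta-diegetic.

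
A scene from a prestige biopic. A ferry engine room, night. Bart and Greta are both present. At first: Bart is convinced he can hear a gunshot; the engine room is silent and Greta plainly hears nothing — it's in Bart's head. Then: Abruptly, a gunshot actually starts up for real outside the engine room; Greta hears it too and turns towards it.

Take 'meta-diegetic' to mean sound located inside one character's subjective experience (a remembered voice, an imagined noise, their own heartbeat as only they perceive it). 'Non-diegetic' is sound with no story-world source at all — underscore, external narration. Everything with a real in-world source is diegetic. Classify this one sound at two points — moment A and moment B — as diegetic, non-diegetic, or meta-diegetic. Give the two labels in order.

meta-diegetic, diegetic

Moment A: only Bart 'hears' it — imagined, in his mind → meta-diegetic.
Moment B: now there's a real external source and Greta hears it too — in the story world → diegetic.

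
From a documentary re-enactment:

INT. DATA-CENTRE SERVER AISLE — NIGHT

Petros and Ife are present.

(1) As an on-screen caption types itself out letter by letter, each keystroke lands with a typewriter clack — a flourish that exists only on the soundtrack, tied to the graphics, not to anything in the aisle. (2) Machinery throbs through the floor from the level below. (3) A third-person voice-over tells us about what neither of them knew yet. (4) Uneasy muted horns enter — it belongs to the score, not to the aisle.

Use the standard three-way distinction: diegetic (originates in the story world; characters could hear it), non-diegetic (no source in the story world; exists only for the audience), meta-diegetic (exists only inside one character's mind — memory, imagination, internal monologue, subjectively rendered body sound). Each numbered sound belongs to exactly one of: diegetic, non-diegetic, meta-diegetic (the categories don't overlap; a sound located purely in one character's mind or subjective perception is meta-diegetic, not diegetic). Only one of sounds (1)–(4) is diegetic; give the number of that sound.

2

(1) sound married to a title/caption — outside the diegesis by definition → non-diegetic.
(2) ambient/room sound belonging to the story's physical space → diegetic.
(3) is non-diegetic: commentary laid over the scene from outside the fiction.
(4) score with no on-screen or off-screen source; it exists for the audience alone → non-diegetic.
Only (2) is diegetic.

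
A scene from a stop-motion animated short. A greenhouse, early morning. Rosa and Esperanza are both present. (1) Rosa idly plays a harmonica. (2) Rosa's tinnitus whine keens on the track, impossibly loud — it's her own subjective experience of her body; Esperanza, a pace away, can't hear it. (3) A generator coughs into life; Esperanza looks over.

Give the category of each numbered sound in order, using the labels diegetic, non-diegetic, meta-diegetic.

(1) is diegetic: the instrument and the performer are both in the scene.
(2) is meta-diegetic: point-of-audition from inside Rosa's body; not a sound in the room.
Sound (3): an in-world source (a generator); characters could hear it, so diegetic.

diegetic, meta-diegetic, diegetic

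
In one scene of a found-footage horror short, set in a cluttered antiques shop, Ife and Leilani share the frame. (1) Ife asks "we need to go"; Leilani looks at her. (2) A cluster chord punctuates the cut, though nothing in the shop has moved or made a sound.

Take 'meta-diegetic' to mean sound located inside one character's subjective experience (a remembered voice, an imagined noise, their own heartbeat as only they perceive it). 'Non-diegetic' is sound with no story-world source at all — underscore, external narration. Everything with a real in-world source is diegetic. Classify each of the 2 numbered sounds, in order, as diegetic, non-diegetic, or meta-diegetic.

diegetic, non-diegetic

Sound (1): spoken by a character present in the story world, so diegetic.
(2) is non-diegetic: an editorial stinger — it belongs to the cut, not the story world.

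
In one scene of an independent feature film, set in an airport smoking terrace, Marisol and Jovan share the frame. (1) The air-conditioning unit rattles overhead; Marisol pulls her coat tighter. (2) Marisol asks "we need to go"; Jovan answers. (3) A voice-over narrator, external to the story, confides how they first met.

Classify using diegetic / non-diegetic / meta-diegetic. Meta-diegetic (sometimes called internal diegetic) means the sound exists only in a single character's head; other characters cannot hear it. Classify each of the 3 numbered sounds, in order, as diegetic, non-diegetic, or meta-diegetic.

diegetic, diegetic, non-diegetic

(1) the air-conditioning unit is part of the location's real environment → diegetic.
Sound (2): spoken by a character present in the story world, so diegetic.
Sound (3): the narrator exists outside the story world, addressing only the audience, so non-diegetic.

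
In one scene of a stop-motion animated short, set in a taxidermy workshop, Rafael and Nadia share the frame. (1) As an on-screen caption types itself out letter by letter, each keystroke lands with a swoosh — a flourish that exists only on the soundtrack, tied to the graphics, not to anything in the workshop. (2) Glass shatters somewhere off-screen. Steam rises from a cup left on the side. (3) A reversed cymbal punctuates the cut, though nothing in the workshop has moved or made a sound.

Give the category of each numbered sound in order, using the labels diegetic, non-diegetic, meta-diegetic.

non-diegetic, diegetic, non-diegetic

(1) is non-diegetic: sound married to a title/caption — outside the diegesis by definition.
(2) an in-world source (glass); characters could hear it → diegetic.
(3) is non-diegetic: an editorial stinger — it belongs to the cut, not the story world.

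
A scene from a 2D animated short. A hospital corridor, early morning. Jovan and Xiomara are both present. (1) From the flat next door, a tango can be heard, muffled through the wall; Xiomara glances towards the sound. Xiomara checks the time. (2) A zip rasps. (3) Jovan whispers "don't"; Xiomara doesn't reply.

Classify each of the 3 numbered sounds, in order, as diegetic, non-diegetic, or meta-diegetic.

diegetic, diegetic, diegetic

(1) is diegetic: the music has an off-screen but real-world source and a character hears it.
(2) the sound comes from a zip physically present in the location → diegetic.
(3) on-screen dialogue — Jovan speaks and Xiomara is there to hear → diegetic.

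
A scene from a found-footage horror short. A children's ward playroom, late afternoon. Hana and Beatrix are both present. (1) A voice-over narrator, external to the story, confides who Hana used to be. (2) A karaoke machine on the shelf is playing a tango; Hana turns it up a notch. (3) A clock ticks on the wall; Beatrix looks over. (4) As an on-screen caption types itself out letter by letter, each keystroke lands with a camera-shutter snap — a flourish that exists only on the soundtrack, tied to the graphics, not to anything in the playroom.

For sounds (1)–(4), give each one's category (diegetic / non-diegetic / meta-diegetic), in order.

non-diegetic, diegetic, diegetic, non-diegetic

(1) commentary laid over the scene from outside the fiction → non-diegetic.
(2) is diegetic: the music comes from an on-screen device that Hana responds to.
(3) a clock is a real object/event in the scene's world → diegetic.
(4) is non-diegetic: it accompanies on-screen graphics, not anything inside the story world.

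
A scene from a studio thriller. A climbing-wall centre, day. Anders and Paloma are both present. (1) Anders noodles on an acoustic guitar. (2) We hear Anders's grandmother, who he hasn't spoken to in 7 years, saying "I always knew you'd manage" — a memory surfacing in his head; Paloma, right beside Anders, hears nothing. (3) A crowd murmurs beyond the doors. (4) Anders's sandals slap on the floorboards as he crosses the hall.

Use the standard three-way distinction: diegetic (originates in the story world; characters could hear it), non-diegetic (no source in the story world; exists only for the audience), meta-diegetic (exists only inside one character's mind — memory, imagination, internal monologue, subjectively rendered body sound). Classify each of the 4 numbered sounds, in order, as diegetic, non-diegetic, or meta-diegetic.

diegetic, meta-diegetic, diegetic, diegetic

(1) is diegetic: the instrument and the performer are both in the scene.
Sound (2): a remembered line, private to Anders — not present in the room, not audible to Paloma, so meta-diegetic.
(3) is diegetic: a crowd is part of the location's real environment.
Sound (4): a character's body making contact with the set — an in-world sound, so diegetic.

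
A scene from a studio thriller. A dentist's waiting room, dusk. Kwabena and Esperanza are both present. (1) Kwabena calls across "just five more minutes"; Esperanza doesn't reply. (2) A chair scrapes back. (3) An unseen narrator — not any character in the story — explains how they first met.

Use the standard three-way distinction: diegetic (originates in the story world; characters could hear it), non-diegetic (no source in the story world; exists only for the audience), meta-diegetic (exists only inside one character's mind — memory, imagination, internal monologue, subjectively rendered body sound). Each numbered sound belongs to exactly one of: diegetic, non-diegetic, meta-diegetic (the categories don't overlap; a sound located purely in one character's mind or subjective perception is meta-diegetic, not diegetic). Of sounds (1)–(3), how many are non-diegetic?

(1) Kwabena is a character speaking aloud in the scene → diegetic.
(2) a chair is a real object/event in the scene's world → diegetic.
Sound (3): the narrator exists outside the story world, addressing only the audience, so non-diegetic.
Non-diegetic: (3) — that's 1.

1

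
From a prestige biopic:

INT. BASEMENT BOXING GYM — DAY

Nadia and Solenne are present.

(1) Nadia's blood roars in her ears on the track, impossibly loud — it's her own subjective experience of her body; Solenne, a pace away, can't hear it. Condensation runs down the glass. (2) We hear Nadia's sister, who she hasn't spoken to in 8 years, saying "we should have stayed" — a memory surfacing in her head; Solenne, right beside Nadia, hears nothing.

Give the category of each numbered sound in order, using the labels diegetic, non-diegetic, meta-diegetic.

(1) it's Nadia's internal bodily sensation rendered as sound; only Nadia 'hears' it → meta-diegetic.
(2) it's Nadia's recollection rendered as sound; the other character can't hear it → meta-diegetic.

meta-diegetic, meta-diegetic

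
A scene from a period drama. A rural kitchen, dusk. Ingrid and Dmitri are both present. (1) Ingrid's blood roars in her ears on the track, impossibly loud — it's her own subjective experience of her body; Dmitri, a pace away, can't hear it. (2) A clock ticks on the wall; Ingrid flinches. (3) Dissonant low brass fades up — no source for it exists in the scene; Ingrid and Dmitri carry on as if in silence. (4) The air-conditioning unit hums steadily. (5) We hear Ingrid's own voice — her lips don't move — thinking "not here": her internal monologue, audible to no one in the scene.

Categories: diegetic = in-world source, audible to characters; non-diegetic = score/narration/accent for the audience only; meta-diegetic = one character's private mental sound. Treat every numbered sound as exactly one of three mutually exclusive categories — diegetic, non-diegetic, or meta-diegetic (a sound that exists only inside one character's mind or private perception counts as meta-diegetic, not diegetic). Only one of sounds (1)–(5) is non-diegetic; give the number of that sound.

Sound (1): a subjective body sound — Ingrid's private perception, inaudible to Dmitri, so meta-diegetic.
Sound (2): a clock is a real object/event in the scene's world, so diegetic.
Sound (3): score with no on-screen or off-screen source; it exists for the audience alone, so non-diegetic.
(4) it's the actual ambient sound of the location → diegetic.
Sound (5): Ingrid's thought-voice: a private mental sound no other character can hear, so meta-diegetic.
Only (3) is non-diegetic.

3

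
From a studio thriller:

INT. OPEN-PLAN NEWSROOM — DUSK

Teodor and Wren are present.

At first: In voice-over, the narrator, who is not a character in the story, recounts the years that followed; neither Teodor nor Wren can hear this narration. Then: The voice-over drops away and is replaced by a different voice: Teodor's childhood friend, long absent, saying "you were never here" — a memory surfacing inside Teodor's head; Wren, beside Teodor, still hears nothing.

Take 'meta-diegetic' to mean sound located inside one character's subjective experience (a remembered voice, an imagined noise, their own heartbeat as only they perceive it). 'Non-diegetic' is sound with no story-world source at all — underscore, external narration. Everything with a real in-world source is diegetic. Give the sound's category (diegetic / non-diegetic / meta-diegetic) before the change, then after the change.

Before the change: the external narrator addresses only the audience — outside the story world → non-diegetic.
After the change: the replacement voice is a memory inside Teodor's mind specifically → meta-diegetic.

non-diegetic, meta-diegetic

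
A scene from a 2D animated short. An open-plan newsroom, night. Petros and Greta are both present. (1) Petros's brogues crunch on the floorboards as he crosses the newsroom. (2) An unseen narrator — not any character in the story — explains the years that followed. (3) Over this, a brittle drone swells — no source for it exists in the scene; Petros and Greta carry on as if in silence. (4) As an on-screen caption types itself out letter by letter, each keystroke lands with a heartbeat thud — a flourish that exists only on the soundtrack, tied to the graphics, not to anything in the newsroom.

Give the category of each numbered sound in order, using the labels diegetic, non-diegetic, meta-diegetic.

diegetic, non-diegetic, non-diegetic, non-diegetic

(1) is diegetic: Petros's footsteps are produced in the story world.
Sound (2): commentary laid over the scene from outside the fiction, so non-diegetic.
Sound (3): it has no source in the story world and no character can hear it — it's underscore, so non-diegetic.
Sound (4): sound married to a title/caption — outside the diegesis by definition, so non-diegetic.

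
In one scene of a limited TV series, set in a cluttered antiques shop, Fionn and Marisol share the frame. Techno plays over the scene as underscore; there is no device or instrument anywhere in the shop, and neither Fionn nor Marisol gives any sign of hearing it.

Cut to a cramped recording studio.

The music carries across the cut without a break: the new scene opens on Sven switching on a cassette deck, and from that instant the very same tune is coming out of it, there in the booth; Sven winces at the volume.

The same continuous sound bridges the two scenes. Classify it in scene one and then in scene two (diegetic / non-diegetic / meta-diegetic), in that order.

Scene one: there's no in-world source anywhere and no character hears it — underscore for the audience only → non-diegetic.
Scene two: once Sven turns on a cassette deck, the music has a real source in the story world and Sven reacts to it → diegetic.

non-diegetic, diegetic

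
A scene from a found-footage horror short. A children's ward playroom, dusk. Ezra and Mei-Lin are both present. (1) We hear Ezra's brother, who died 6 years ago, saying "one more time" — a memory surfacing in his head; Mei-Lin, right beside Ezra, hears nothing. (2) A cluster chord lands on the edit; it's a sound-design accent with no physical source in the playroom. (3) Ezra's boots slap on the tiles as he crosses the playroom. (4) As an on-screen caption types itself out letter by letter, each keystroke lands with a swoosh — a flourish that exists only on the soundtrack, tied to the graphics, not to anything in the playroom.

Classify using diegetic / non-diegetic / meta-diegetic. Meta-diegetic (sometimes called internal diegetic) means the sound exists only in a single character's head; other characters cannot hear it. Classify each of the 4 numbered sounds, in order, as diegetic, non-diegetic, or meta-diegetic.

(1) is meta-diegetic: it's Ezra's recollection rendered as sound; the other character can't hear it.
(2) is non-diegetic: nothing in the scene produces it; it's an accent added for the audience.
(3) it's the physical sound of Ezra moving in the space → diegetic.
Sound (4): it accompanies on-screen graphics, not anything inside the story world, so non-diegetic.

meta-diegetic, non-diegetic, diegetic, non-diegetic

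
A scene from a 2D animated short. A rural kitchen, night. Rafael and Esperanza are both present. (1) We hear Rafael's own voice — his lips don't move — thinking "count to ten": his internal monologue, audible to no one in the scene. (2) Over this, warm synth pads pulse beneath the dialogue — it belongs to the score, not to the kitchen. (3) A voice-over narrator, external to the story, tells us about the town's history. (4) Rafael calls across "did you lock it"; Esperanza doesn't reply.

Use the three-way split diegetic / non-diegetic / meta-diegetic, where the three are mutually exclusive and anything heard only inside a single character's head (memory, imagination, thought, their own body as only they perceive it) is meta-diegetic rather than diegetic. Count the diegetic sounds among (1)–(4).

(1) internal monologue — inside Rafael's mind, not spoken into the scene → meta-diegetic.
(2) is non-diegetic: it has no source in the story world and no character can hear it — it's underscore.
(3) commentary laid over the scene from outside the fiction → non-diegetic.
(4) is diegetic: Rafael is a character speaking aloud in the scene.
Diegetic: (4) — that's 1.

1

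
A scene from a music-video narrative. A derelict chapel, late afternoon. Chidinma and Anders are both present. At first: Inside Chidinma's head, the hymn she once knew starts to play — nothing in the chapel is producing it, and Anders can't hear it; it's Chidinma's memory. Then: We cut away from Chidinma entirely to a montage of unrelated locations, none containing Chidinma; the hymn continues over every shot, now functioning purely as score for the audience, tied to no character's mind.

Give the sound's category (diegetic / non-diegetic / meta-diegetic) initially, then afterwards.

Initially: the music lives inside Chidinma's mind alone; Anders can't hear it → meta-diegetic.
Afterwards: once it plays over shots Chidinma isn't in, detached from any character's subjectivity, it's conventional underscore → non-diegetic.

meta-diegetic, non-diegetic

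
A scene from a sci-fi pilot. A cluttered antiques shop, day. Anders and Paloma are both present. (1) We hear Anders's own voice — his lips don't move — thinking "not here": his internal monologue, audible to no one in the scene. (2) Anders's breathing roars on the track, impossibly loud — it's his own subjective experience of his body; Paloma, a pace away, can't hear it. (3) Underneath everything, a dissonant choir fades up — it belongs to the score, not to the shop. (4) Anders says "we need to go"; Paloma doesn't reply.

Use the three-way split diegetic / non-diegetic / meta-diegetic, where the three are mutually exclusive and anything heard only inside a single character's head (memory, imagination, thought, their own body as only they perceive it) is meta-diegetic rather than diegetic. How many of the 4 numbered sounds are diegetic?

Sound (1): Anders's thought-voice: a private mental sound no other character can hear, so meta-diegetic.
Sound (2): point-of-audition from inside Anders's body; not a sound in the room, so meta-diegetic.
(3) nothing in the shop produces it and the characters don't hear it — pure soundtrack → non-diegetic.
(4) is diegetic: Anders is a character speaking aloud in the scene.
So 1 of the 4 is diegetic: (4).

1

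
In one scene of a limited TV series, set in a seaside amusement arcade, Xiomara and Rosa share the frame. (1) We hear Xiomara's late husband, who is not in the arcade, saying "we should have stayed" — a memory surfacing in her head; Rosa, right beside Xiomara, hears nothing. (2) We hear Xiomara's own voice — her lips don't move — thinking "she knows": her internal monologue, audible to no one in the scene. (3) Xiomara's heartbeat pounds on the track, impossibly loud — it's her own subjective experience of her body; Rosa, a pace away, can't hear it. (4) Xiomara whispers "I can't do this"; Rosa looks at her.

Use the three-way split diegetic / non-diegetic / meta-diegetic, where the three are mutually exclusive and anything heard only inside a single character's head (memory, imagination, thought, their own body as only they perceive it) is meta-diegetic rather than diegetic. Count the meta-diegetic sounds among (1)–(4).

3

(1) a remembered line, private to Xiomara — not present in the room, not audible to Rosa → meta-diegetic.
Sound (2): Xiomara's thought-voice: a private mental sound no other character can hear, so meta-diegetic.
Sound (3): point-of-audition from inside Xiomara's body; not a sound in the room, so meta-diegetic.
(4) is diegetic: Xiomara is a character speaking aloud in the scene.
Meta-diegetic: (1), (2), (3) — that's 3.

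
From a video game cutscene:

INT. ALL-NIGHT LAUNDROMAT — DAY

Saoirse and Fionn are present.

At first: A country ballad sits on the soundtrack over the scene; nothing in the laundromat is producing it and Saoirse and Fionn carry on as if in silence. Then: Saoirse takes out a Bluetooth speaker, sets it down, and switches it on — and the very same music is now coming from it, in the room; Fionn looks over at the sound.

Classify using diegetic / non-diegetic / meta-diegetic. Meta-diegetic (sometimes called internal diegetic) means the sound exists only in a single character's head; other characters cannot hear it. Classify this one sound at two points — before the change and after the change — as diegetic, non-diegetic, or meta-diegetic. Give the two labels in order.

non-diegetic, diegetic

Before the change: no in-world source exists and no character can hear it — underscore → non-diegetic.
After the change: a Bluetooth speaker is now a real source in the story world and the characters hear it → diegetic.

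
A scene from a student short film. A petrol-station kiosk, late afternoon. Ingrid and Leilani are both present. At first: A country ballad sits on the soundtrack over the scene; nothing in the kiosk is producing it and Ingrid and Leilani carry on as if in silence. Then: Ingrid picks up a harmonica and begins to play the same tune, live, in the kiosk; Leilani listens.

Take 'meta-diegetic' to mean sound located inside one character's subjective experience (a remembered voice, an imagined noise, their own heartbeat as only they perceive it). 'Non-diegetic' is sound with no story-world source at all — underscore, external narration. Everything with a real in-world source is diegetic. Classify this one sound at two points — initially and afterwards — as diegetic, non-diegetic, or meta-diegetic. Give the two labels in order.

Initially: no in-world source exists and no character can hear it — underscore → non-diegetic.
Afterwards: a harmonica is now a real source in the story world and the characters hear it → diegetic.

non-diegetic, diegetic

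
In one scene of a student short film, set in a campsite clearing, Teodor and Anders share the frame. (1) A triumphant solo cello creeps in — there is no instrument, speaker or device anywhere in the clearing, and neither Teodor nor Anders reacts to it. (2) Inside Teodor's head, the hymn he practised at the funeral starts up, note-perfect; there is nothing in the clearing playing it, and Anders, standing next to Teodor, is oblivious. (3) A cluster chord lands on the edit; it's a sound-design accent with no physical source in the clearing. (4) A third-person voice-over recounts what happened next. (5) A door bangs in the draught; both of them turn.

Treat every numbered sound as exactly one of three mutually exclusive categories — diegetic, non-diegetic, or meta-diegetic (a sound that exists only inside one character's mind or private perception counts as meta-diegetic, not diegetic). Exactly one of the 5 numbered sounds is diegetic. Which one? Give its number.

5

Sound (1): score with no on-screen or off-screen source; it exists for the audience alone, so non-diegetic.
(2) the music is a memory playing inside Teodor's mind alone; no real-world source, Anders can't hear it → meta-diegetic.
(3) nothing in the scene produces it; it's an accent added for the audience → non-diegetic.
(4) is non-diegetic: the narrator exists outside the story world, addressing only the audience.
Sound (5): the sound comes from a door physically present in the location, so diegetic.
Only (5) is diegetic.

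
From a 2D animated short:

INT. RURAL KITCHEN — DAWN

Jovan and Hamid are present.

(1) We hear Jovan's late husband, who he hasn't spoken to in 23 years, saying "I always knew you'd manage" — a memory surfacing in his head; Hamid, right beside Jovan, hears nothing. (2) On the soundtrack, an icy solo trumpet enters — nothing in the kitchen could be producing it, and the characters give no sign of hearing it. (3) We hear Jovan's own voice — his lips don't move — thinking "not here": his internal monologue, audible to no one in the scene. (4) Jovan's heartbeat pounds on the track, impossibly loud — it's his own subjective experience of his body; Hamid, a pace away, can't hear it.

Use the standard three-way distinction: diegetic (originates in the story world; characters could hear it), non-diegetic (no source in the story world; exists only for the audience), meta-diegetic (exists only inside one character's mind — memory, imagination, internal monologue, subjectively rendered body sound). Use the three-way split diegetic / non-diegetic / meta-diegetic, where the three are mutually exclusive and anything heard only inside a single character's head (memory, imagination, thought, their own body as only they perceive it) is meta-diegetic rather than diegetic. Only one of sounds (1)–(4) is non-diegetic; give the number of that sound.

2

(1) is meta-diegetic: a remembered line, private to Jovan — not present in the room, not audible to Hamid.
(2) is non-diegetic: it has no source in the story world and no character can hear it — it's underscore.
Sound (3): Jovan's thought-voice: a private mental sound no other character can hear, so meta-diegetic.
(4) a subjective body sound — Jovan's private perception, inaudible to Hamid → meta-diegetic.
Only (2) is non-diegetic.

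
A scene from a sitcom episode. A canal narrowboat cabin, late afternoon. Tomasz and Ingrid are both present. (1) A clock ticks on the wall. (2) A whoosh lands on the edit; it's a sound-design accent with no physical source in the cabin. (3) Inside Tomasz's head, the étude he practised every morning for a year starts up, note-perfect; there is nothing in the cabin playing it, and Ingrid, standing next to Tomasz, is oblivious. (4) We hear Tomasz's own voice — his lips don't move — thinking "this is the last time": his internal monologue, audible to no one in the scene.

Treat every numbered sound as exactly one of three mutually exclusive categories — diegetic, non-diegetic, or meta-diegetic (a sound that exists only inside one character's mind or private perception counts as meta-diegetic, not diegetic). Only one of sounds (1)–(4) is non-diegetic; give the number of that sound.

Sound (1): an in-world source (a clock); characters could hear it, so diegetic.
Sound (2): nothing in the scene produces it; it's an accent added for the audience, so non-diegetic.
(3) is meta-diegetic: remembered music, private to Tomasz — Ingrid is oblivious because it isn't in the room.
(4) is meta-diegetic: Tomasz's thought-voice: a private mental sound no other character can hear.
Only (2) is non-diegetic.

2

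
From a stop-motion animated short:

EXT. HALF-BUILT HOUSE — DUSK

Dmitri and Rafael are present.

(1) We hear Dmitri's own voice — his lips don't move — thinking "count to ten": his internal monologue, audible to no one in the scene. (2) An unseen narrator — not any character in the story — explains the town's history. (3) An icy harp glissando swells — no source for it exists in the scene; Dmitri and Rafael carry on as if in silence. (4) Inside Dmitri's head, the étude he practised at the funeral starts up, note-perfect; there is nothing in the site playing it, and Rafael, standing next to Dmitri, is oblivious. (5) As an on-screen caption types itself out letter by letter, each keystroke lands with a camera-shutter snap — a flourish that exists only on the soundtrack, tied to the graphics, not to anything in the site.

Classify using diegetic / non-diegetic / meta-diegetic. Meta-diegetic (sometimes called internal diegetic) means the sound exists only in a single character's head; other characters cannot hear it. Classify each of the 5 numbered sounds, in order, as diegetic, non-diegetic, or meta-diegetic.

meta-diegetic, non-diegetic, non-diegetic, meta-diegetic, non-diegetic

(1) is meta-diegetic: Dmitri's thought-voice: a private mental sound no other character can hear.
(2) is non-diegetic: commentary laid over the scene from outside the fiction.
(3) nothing in the site produces it and the characters don't hear it — pure soundtrack → non-diegetic.
(4) the music is a memory playing inside Dmitri's mind alone; no real-world source, Rafael can't hear it → meta-diegetic.
(5) the caption isn't part of the story world, so neither is the sound tied to it → non-diegetic.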